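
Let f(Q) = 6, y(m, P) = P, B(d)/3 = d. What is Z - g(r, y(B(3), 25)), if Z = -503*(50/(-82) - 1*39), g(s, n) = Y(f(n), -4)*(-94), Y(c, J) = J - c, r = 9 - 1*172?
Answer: 778332/41 ≈ 18984.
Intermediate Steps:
B(d) = 3*d
r = -163 (r = 9 - 172 = -163)
g(s, n) = 940 (g(s, n) = (-4 - 1*6)*(-94) = (-4 - 6)*(-94) = -10*(-94) = 940)
Z = 816872/41 (Z = -503*(50*(-1/82) - 39) = -503*(-25/41 - 39) = -503*(-1624/41) = 816872/41 ≈ 19924.)
Z - g(r, y(B(3), 25)) = 816872/41 - 1*940 = 816872/41 - 940 = 778332/41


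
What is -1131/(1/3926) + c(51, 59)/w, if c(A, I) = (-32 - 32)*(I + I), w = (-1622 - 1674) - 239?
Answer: -15696474158/3535 ≈ -4.4403e+6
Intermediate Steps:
w = -3535 (w = -3296 - 239 = -3535)
c(A, I) = -128*I
-1131/(1/3926) + c(51, 59)/w = -1131/(1/3926) - 128*59/(-3535) = -1131/1/3926 - 7552*(-1/3535) = -1131*3926 + 7552/3535 = -4440306 + 7552/3535 = -15696474158/3535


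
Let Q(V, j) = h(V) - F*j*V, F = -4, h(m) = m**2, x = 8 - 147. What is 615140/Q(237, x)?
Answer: -615140/75603 ≈ -8.1364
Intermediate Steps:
x = -139
Q(V, j) = V**2 + 4*V*j (Q(V, j) = V**2 - (-4*j)*V = V**2 - (-4)*V*j = V**2 + 4*V*j)
615140/Q(237, x) = 615140/((237*(237 + 4*(-139)))) = 615140/((237*(237 - 556))) = 615140/((237*(-319))) = 615140/(-75603) = 615140*(-1/75603) = -615140/75603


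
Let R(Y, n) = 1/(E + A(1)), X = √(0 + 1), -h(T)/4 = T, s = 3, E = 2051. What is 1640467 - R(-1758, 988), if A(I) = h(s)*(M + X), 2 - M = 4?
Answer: 3384283420/2063 ≈ 1.6405e+6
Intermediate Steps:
M = -2 (M = 2 - 1*4 = 2 - 4 = -2)
h(T) = -4*T
X = 1 (X = √1 = 1)
A(I) = 12 (A(I) = (-4*3)*(-2 + 1) = -12*(-1) = 12)
R(Y, n) = 1/2063 (R(Y, n) = 1/(2051 + 12) = 1/2063)
1640467 - R(-1758, 988) = 1640467 - 1*1/2063 = 1640467 - 1/2063 = 3384283420/2063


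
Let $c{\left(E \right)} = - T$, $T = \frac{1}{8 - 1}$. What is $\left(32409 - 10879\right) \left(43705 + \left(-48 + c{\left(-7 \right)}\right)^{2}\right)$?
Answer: $\frac{48552604420}{49} \approx 9.9087 \cdot 10^{8}$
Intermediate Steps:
$T = \frac{1}{7} \approx 0.14286$
$c{\left(E \right)} = - \frac{1}{7}$ ($c{\left(E \right)} = \left(-1\right) \frac{1}{7} = - \frac{1}{7}$)
$\left(32409 - 10879\right) \left(43705 + \left(-48 + c{\left(-7 \right)}\right)^{2}\right) = \left(32409 - 10879\right) \left(43705 + \left(-48 - \frac{1}{7}\right)^{2}\right) = 21530 \left(43705 + \left(- \frac{337}{7}\right)^{2}\right) = 21530 \left(43705 + \frac{113569}{49}\right) = 21530 \cdot \frac{2255114}{49} = \frac{48552604420}{49}$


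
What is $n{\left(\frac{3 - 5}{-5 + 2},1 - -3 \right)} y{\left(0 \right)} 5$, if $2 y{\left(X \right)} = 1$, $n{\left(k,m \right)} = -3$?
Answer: $- \frac{15}{2} \approx -7.5$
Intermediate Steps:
$y{\left(X \right)} = \frac{1}{2}$ ($y{\left(X \right)} = \frac{1}{2} \cdot 1 = \frac{1}{2}$)
$n{\left(\frac{3 - 5}{-5 + 2},1 - -3 \right)} y{\left(0 \right)} 5 = \left(-3\right) \frac{1}{2} \cdot 5 = \left(- \frac{3}{2}\right) 5 = - \frac{15}{2}$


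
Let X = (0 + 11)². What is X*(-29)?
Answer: -3509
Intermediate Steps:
X = 121 (X = 11² = 121)
X*(-29) = 121*(-29) = -3509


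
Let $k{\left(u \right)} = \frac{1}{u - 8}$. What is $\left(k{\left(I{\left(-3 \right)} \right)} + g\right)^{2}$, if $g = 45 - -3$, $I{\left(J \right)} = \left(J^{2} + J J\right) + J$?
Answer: $\frac{113569}{49} \approx 2317.7$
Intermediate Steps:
$I{\left(J \right)} = J + 2 J^{2}$ ($I{\left(J \right)} = \left(J^{2} + J^{2}\right) + J = 2 J^{2} + J = J + 2 J^{2}$)
$k{\left(u \right)} = \frac{1}{-8 + u}$
$g = 48$ ($g = 45 + 3 = 48$)
$\left(k{\left(I{\left(-3 \right)} \right)} + g\right)^{2} = \left(\frac{1}{-8 - 3 \left(1 + 2 \left(-3\right)\right)} + 48\right)^{2} = \left(\frac{1}{-8 - 3 \left(1 - 6\right)} + 48\right)^{2} = \left(\frac{1}{-8 - -15} + 48\right)^{2} = \left(\frac{1}{-8 + 15} + 48\right)^{2} = \left(\frac{1}{7} + 48\right)^{2} = \left(\frac{337}{7}\right)^{2} = \frac{113569}{49}$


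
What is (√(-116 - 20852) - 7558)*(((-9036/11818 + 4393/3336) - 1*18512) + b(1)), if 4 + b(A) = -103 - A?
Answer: 1387023181603289/9856212 - 367034448691*I*√5242/9856212 ≈ 1.4073e+8 - 2.6962e+6*I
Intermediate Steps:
b(A) = -107 - A (b(A) = -4 + (-103 - A) = -107 - A)
(√(-116 - 20852) - 7558)*(((-9036/11818 + 4393/3336) - 1*18512) + b(1)) = (√(-116 - 20852) - 7558)*(((-9036/11818 + 4393/3336) - 1*18512) + (-107 - 1*1)) = (√(-20968) - 7558)*(((-9036*1/11818 + 4393*(1/3336)) - 18512) + (-107 - 1)) = (2*I*√5242 - 7558)*(((-4518/5909 + 4393/3336) - 18512) - 108) = (-7558 + 2*I*√5242)*((10886189/19712424 - 18512) - 108) = (-7558 + 2*I*√5242)*(-364905506899/19712424 - 108) = (-7558 + 2*I*√5242)*(-367034448691/19712424) = 1387023181603289/9856212 - 367034448691*I*√5242/9856212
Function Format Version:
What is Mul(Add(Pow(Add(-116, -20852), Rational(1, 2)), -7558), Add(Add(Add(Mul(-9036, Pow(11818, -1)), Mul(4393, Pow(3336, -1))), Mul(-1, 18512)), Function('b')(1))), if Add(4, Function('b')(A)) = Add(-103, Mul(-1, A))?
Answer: Add(Rational(1387023181603289, 9856212), Mul(Rational(-367034448691, 9856212), I, Pow(5242, Rational(1, 2)))) ≈ Add(1.4073e+8, Mul(-2.6962e+6, I))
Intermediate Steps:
Function('b')(A) = Add(-107, Mul(-1, A)) (Function('b')(A) = Add(-4, Add(-103, Mul(-1, A))) = Add(-107, Mul(-1, A)))
Mul(Add(Pow(Add(-116, -20852), Rational(1, 2)), -7558), Add(Add(Add(Mul(-9036, Pow(11818, -1)), Mul(4393, Pow(3336, -1))), Mul(-1, 18512)), Function('b')(1))) = Mul(Add(Pow(Add(-116, -20852), Rational(1, 2)), -7558), Add(Add(Add(Mul(-9036, Pow(11818, -1)), Mul(4393, Pow(3336, -1))), Mul(-1, 18512)), Add(-107, Mul(-1, 1)))) = Mul(Add(Pow(-20968, Rational(1, 2)), -7558), Add(Add(Add(Mul(-9036, Rational(1, 11818)), Mul(4393, Rational(1, 3336))), -18512), Add(-107, -1))) = Mul(Add(Mul(2, I, Pow(5242, Rational(1, 2))), -7558), Add(Add(Add(Rational(-4518, 5909), Rational(4393, 3336)), -18512), -108)) = Mul(Add(-7558, Mul(2, I, Pow(5242, Rational(1, 2)))), Add(Add(Rational(10886189, 19712424), -18512), -108)) = Mul(Add(-7558, Mul(2, I, Pow(5242, Rational(1, 2)))), Add(Rational(-364905506899, 19712424), -108)) = Mul(Add(-7558, Mul(2, I, Pow(5242, Rational(1, 2)))), Rational(-367034448691, 19712424)) = Add(Rational(1387023181603289, 9856212), Mul(Rational(-367034448691, 9856212), I, Pow(5242, Rational(1, 2))))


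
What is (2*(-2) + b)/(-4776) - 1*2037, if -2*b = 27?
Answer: -19457389/9552 ≈ -2037.0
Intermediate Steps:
b = -27/2 (b = -½*27 = -27/2 ≈ -13.500)
(2*(-2) + b)/(-4776) - 1*2037 = (2*(-2) - 27/2)/(-4776) - 1*2037 = (-4 - 27/2)*(-1/4776) - 2037 = -35/2*(-1/4776) - 2037 = 35/9552 - 2037 = -19457389/9552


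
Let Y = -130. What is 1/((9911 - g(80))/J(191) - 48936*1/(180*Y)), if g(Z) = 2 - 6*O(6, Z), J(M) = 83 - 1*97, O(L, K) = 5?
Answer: -13650/9661979 ≈ -0.0014128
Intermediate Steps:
J(M) = -14 (J(M) = 83 - 97 = -14)
g(Z) = -28 (g(Z) = 2 - 6*5 = 2 - 30 = -28)
1/((9911 - g(80))/J(191) - 48936*1/(180*Y)) = 1/((9911 - 1*(-28))/(-14) - 48936/(180*(-130))) = 1/((9911 + 28)*(-1/14) - 48936/(-23400)) = 1/(9939*(-1/14) - 48936*(-1/23400)) = 1/(-9939/14 + 2039/975) = 1/(-9661979/13650) = -13650/9661979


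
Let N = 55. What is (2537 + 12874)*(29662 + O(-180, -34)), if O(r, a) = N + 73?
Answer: 459093690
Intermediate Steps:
O(r, a) = 128 (O(r, a) = 55 + 73 = 128)
(2537 + 12874)*(29662 + O(-180, -34)) = (2537 + 12874)*(29662 + 128) = 15411*29790 = 459093690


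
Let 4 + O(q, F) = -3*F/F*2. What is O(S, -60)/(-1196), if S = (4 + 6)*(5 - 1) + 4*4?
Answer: 5/598 ≈ 0.0083612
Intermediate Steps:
S = 56 (S = 10*4 + 16 = 40 + 16 = 56)
O(q, F) = -10 (O(q, F) = -4 - 3*F/F*2 = -4 - 3*1*2 = -4 - 3*2 = -4 - 6 = -10)
O(S, -60)/(-1196) = -10/(-1196) = -10*(-1/1196) = 5/598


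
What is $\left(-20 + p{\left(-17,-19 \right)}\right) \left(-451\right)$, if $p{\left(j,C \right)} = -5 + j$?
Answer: $18942$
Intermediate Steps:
$\left(-20 + p{\left(-17,-19 \right)}\right) \left(-451\right) = \left(-20 - 22\right) \left(-451\right) = \left(-42\right) \left(-451\right) = 18942$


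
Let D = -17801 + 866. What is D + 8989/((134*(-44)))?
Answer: -99857749/5896 ≈ -16937.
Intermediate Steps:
D = -16935
D + 8989/((134*(-44))) = -16935 + 8989/((134*(-44))) = -16935 + 8989/(-5896) = -16935 + 8989*(-1/5896) = -16935 - 8989/5896 = -99857749/5896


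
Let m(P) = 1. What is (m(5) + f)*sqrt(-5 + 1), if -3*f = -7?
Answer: 20*I/3 ≈ 6.6667*I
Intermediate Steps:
f = 7/3 (f = -1/3*(-7) = 7/3 ≈ 2.3333)
(m(5) + f)*sqrt(-5 + 1) = (1 + 7/3)*sqrt(-5 + 1) = 10*sqrt(-4)/3 = 10*(2*I)/3 = 20*I/3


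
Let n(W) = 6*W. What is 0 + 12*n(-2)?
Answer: -144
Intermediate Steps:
0 + 12*n(-2) = 0 + 12*(6*(-2)) = 0 + 12*(-12) = 0 - 144 = -144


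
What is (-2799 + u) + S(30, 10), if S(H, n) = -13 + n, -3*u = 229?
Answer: -8635/3 ≈ -2878.3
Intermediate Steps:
u = -229/3 (u = -⅓*229 = -229/3 ≈ -76.333)
(-2799 + u) + S(30, 10) = (-2799 - 229/3) + (-13 + 10) = -8626/3 - 3 = -8635/3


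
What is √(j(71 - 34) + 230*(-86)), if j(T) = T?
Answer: I*√19743 ≈ 140.51*I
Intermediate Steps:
√(j(71 - 34) + 230*(-86)) = √((71 - 34) + 230*(-86)) = √(37 - 19780) = √(-19743) = I*√19743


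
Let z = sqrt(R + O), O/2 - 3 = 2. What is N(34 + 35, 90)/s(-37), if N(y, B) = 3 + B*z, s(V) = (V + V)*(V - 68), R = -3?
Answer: 1/2590 + 3*sqrt(7)/259 ≈ 0.031032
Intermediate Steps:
s(V) = 2*V*(-68 + V) (s(V) = (2*V)*(-68 + V) = 2*V*(-68 + V))
O = 10 (O = 6 + 2*2 = 6 + 4 = 10)
z = sqrt(7) (z = sqrt(-3 + 10) = sqrt(7) ≈ 2.6458)
N(y, B) = 3 + B*sqrt(7)
N(34 + 35, 90)/s(-37) = (3 + 90*sqrt(7))/((2*(-37)*(-68 - 37))) = (3 + 90*sqrt(7))/((2*(-37)*(-105))) = (3 + 90*sqrt(7))/7770 = (3 + 90*sqrt(7))*(1/7770) = 1/2590 + 3*sqrt(7)/259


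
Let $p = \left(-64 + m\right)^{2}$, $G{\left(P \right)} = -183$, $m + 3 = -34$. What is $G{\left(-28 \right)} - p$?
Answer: $-10384$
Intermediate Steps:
$m = -37$ ($m = -3 - 34 = -37$)
$p = 10201$ ($p = \left(-64 - 37\right)^{2} = \left(-101\right)^{2} = 10201$)
$G{\left(-28 \right)} - p = -183 - 10201 = -10384$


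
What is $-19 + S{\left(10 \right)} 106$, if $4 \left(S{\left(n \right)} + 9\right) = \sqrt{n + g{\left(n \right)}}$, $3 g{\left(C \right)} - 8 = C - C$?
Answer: $-973 + \frac{53 \sqrt{114}}{6} \approx -878.69$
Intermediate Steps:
$g{\left(C \right)} = \frac{8}{3}$ ($g{\left(C \right)} = \frac{8}{3} + \frac{C - C}{3} = \frac{8}{3} + \frac{1}{3} \cdot 0 = \frac{8}{3} + 0 = \frac{8}{3}$)
$S{\left(n \right)} = -9 + \frac{\sqrt{\frac{8}{3} + n}}{4}$ ($S{\left(n \right)} = -9 + \frac{\sqrt{n + \frac{8}{3}}}{4} = -9 + \frac{\sqrt{\frac{8}{3} + n}}{4}$)
$-19 + S{\left(10 \right)} 106 = -19 + \left(-9 + \frac{\sqrt{24 + 9 \cdot 10}}{12}\right) 106 = -19 + \left(-9 + \frac{\sqrt{24 + 90}}{12}\right) 106 = -19 + \left(-9 + \frac{\sqrt{114}}{12}\right) 106 = -19 - \left(954 - \frac{53 \sqrt{114}}{6}\right) = -973 + \frac{53 \sqrt{114}}{6}$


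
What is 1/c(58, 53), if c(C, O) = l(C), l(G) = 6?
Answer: ⅙ ≈ 0.16667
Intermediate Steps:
c(C, O) = 6
1/c(58, 53) = 1/6 = ⅙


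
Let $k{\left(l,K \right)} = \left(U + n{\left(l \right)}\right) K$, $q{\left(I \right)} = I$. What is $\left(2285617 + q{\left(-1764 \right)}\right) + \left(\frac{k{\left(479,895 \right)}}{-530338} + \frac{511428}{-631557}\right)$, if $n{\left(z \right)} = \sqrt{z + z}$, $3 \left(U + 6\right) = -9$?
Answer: $\frac{11086238180632201}{4854183714} - \frac{895 \sqrt{958}}{530338} \approx 2.2839 \cdot 10^{6}$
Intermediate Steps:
$U = -9$ ($U = -6 + \frac{1}{3} \left(-9\right) = -6 - 3 = -9$)
$n{\left(z \right)} = \sqrt{2} \sqrt{z}$ ($n{\left(z \right)} = \sqrt{2 z} = \sqrt{2} \sqrt{z}$)
$k{\left(l,K \right)} = K \left(-9 + \sqrt{2} \sqrt{l}\right)$ ($k{\left(l,K \right)} = \left(-9 + \sqrt{2} \sqrt{l}\right) K = K \left(-9 + \sqrt{2} \sqrt{l}\right)$)
$\left(2285617 + q{\left(-1764 \right)}\right) + \left(\frac{k{\left(479,895 \right)}}{-530338} + \frac{511428}{-631557}\right) = \left(2285617 - 1764\right) + \left(\frac{895 \left(-9 + \sqrt{2} \sqrt{479}\right)}{-530338} + \frac{511428}{-631557}\right) = 2283853 + \left(895 \left(-9 + \sqrt{958}\right) \left(- \frac{1}{530338}\right) + 511428 \left(- \frac{1}{631557}\right)\right) = 2283853 - \left(\frac{7412}{9153} - \left(-8055 + 895 \sqrt{958}\right) \left(- \frac{1}{530338}\right)\right) = 2283853 - \left(\frac{3857137841}{4854183714} + \frac{895 \sqrt{958}}{530338}\right) = \frac{11086238180632201}{4854183714} - \frac{895 \sqrt{958}}{530338}$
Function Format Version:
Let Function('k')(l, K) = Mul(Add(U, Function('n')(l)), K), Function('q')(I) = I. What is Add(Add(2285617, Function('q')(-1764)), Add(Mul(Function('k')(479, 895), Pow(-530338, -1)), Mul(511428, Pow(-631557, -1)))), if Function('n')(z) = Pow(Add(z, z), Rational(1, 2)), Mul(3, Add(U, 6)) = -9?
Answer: Add(Rational(11086238180632201, 4854183714), Mul(Rational(-895, 530338), Pow(958, Rational(1, 2)))) ≈ 2.2839e+6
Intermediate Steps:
U = -9 (U = Add(-6, Mul(Rational(1, 3), -9)) = Add(-6, -3) = -9)
Function('n')(z) = Mul(Pow(2, Rational(1, 2)), Pow(z, Rational(1, 2))) (Function('n')(z) = Pow(Mul(2, z), Rational(1, 2)) = Mul(Pow(2, Rational(1, 2)), Pow(z, Rational(1, 2))))
Function('k')(l, K) = Mul(K, Add(-9, Mul(Pow(2, Rational(1, 2)), Pow(l, Rational(1, 2))))) (Function('k')(l, K) = Mul(Add(-9, Mul(Pow(2, Rational(1, 2)), Pow(l, Rational(1, 2)))), K) = Mul(K, Add(-9, Mul(Pow(2, Rational(1, 2)), Pow(l, Rational(1, 2))))))
Add(Add(2285617, Function('q')(-1764)), Add(Mul(Function('k')(479, 895), Pow(-530338, -1)), Mul(511428, Pow(-631557, -1)))) = Add(Add(2285617, -1764), Add(Mul(Mul(895, Add(-9, Mul(Pow(2, Rational(1, 2)), Pow(479, Rational(1, 2))))), Pow(-530338, -1)), Mul(511428, Pow(-631557, -1)))) = Add(2283853, Add(Mul(Mul(895, Add(-9, Pow(958, Rational(1, 2)))), Rational(-1, 530338)), Mul(511428, Rational(-1, 631557)))) = Add(2283853, Add(Mul(Add(-8055, Mul(895, Pow(958, Rational(1, 2)))), Rational(-1, 530338)), Rational(-7412, 9153))) = Add(2283853, Add(Add(Rational(8055, 530338), Mul(Rational(-895, 530338), Pow(958, Rational(1, 2)))), Rational(-7412, 9153))) = Add(2283853, Add(Rational(-3857137841, 4854183714), Mul(Rational(-895, 530338), Pow(958, Rational(1, 2))))) = Add(Rational(11086238180632201, 4854183714), Mul(Rational(-895, 530338), Pow(958, Rational(1, 2))))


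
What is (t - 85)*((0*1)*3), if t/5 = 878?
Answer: 0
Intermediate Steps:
t = 4390 (t = 5*878 = 4390)
(t - 85)*((0*1)*3) = (4390 - 85)*((0*1)*3) = 4305*(0*3) = 4305*0 = 0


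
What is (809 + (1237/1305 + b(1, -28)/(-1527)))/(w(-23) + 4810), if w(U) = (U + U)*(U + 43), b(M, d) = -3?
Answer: 538005143/2583913050 ≈ 0.20821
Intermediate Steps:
w(U) = 2*U*(43 + U) (w(U) = (2*U)*(43 + U) = 2*U*(43 + U))
(809 + (1237/1305 + b(1, -28)/(-1527)))/(w(-23) + 4810) = (809 + (1237/1305 - 3/(-1527)))/(2*(-23)*(43 - 23) + 4810) = (809 + (1237*(1/1305) - 3*(-1/1527)))/(2*(-23)*20 + 4810) = (809 + (1237/1305 + 1/509))/(-920 + 4810) = (809 + 630938/664245)/3890 = (538005143/664245)*(1/3890) = 538005143/2583913050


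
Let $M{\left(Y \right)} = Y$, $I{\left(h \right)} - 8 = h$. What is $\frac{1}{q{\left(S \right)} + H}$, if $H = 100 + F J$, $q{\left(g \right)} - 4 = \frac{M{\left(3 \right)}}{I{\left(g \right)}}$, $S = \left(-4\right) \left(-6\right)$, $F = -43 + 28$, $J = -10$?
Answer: $\frac{32}{8131} \approx 0.0039356$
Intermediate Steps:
$I{\left(h \right)} = 8 + h$
$F = -15$
$S = 24$
$q{\left(g \right)} = 4 + \frac{3}{8 + g}$
$H = 250$ ($H = 100 - -150 = 100 + 150 = 250$)
$\frac{1}{q{\left(S \right)} + H} = \frac{1}{\frac{35 + 4 \cdot 24}{8 + 24} + 250} = \frac{1}{\frac{35 + 96}{32} + 250} = \frac{1}{\frac{1}{32} \cdot 131 + 250} = \frac{1}{\frac{131}{32} + 250} = \frac{1}{\frac{8131}{32}} = \frac{32}{8131}$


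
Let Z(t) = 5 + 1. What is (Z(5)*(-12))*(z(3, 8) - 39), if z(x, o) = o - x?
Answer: 2448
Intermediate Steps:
Z(t) = 6
(Z(5)*(-12))*(z(3, 8) - 39) = (6*(-12))*((8 - 1*3) - 39) = -72*((8 - 3) - 39) = -72*(5 - 39) = -72*(-34) = 2448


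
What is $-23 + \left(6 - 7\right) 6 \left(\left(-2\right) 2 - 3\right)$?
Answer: $19$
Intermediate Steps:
$-23 + \left(6 - 7\right) 6 \left(\left(-2\right) 2 - 3\right) = -23 + \left(6 - 7\right) 6 \left(-4 - 3\right) = -23 + \left(-1\right) 6 \left(-7\right) = -23 - -42 = -23 + 42 = 19$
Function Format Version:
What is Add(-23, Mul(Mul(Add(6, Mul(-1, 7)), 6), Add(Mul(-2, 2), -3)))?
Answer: 19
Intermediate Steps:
Add(-23, Mul(Mul(Add(6, Mul(-1, 7)), 6), Add(Mul(-2, 2), -3))) = Add(-23, Mul(Mul(Add(6, -7), 6), Add(-4, -3))) = Add(-23, Mul(Mul(-1, 6), -7)) = Add(-23, Mul(-6, -7)) = Add(-23, 42) = 19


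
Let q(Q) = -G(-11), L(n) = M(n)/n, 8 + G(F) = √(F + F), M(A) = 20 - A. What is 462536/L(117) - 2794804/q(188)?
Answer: -3411402568/4171 - 1397402*I*√22/43 ≈ -8.1789e+5 - 1.5243e+5*I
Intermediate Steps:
G(F) = -8 + √2*√F (G(F) = -8 + √(F + F) = -8 + √(2*F) = -8 + √2*√F)
L(n) = (20 - n)/n
q(Q) = 8 - I*√22 (q(Q) = -(-8 + √2*√(-11)) = -(-8 + √2*(I*√11)) = -(-8 + I*√22) = 8 - I*√22)
462536/L(117) - 2794804/q(188) = 462536/(((20 - 1*117)/117)) - 2794804/(8 - I*√22) = 462536/(((20 - 117)/117)) - 2794804/(8 - I*√22) = 462536/(((1/117)*(-97))) - 2794804/(8 - I*√22) = 462536/(-97/117) - 2794804/(8 - I*√22) = 462536*(-117/97) - 2794804/(8 - I*√22) = -54116712/97 - 2794804/(8 - I*√22)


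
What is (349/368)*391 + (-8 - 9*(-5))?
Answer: 6525/16 ≈ 407.81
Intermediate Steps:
(349/368)*391 + (-8 - 9*(-5)) = (349*(1/368))*391 + (-8 + 45) = (349/368)*391 + 37 = 5933/16 + 37 = 6525/16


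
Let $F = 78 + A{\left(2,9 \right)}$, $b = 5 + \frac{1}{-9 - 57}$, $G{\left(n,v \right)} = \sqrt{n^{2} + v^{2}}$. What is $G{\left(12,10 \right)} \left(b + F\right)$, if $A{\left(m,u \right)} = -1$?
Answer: $\frac{5411 \sqrt{61}}{33} \approx 1280.6$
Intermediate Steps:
$b = \frac{329}{66}$ ($b = 5 + \frac{1}{-66} = 5 - \frac{1}{66} = \frac{329}{66} \approx 4.9848$)
$F = 77$ ($F = 78 - 1 = 77$)
$G{\left(12,10 \right)} \left(b + F\right) = \sqrt{12^{2} + 10^{2}} \left(\frac{329}{66} + 77\right) = \sqrt{144 + 100} \cdot \frac{5411}{66} = \sqrt{244} \cdot \frac{5411}{66} = 2 \sqrt{61} \cdot \frac{5411}{66} = \frac{5411 \sqrt{61}}{33}$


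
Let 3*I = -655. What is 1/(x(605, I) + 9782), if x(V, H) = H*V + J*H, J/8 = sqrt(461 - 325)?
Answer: -366929/43634219147 + 10480*sqrt(34)/43634219147 ≈ -7.0087e-6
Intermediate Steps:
J = 16*sqrt(34) (J = 8*sqrt(461 - 325) = 8*sqrt(136) = 8*(2*sqrt(34)) = 16*sqrt(34) ≈ 93.295)
I = -655/3 (I = (1/3)*(-655) = -655/3 ≈ -218.33)
x(V, H) = H*V + 16*H*sqrt(34) (x(V, H) = H*V + (16*sqrt(34))*H = H*V + 16*H*sqrt(34))
1/(x(605, I) + 9782) = 1/(-655*(605 + 16*sqrt(34))/3 + 9782) = 1/((-396275/3 - 10480*sqrt(34)/3) + 9782) = 1/(-366929/3 - 10480*sqrt(34)/3)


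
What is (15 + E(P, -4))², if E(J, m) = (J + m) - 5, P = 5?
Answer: 121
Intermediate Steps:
E(J, m) = -5 + J + m
(15 + E(P, -4))² = (15 + (-5 + 5 - 4))² = (15 - 4)² = 11² = 121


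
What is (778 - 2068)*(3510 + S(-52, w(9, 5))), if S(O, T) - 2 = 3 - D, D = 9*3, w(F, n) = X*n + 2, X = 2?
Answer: -4499520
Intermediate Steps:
w(F, n) = 2 + 2*n (w(F, n) = 2*n + 2 = 2 + 2*n)
D = 27
S(O, T) = -22 (S(O, T) = 2 + (3 - 1*27) = 2 + (3 - 27) = 2 - 24 = -22)
(778 - 2068)*(3510 + S(-52, w(9, 5))) = (778 - 2068)*(3510 - 22) = -1290*3488 = -4499520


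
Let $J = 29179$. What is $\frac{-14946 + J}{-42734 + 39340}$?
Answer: $- \frac{14233}{3394} \approx -4.1936$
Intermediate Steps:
$\frac{-14946 + J}{-42734 + 39340} = \frac{-14946 + 29179}{-42734 + 39340} = \frac{14233}{-3394} = 14233 \left(- \frac{1}{3394}\right) = - \frac{14233}{3394}$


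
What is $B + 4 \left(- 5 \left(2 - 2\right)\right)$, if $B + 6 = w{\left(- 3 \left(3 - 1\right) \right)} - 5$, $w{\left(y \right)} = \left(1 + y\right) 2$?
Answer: $-21$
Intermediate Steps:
$w{\left(y \right)} = 2 + 2 y$
$B = -21$ ($B = -6 + \left(\left(2 + 2 \left(- 3 \left(3 - 1\right)\right)\right) - 5\right) = -6 + \left(\left(2 + 2 \left(\left(-3\right) 2\right)\right) - 5\right) = -6 + \left(\left(2 + 2 \left(-6\right)\right) - 5\right) = -6 + \left(\left(2 - 12\right) - 5\right) = -6 - 15 = -21$)
$B + 4 \left(- 5 \left(2 - 2\right)\right) = -21 + 4 \left(- 5 \left(2 - 2\right)\right) = -21 + 4 \left(\left(-5\right) 0\right) = -21 + 4 \cdot 0 = -21 + 0 = -21$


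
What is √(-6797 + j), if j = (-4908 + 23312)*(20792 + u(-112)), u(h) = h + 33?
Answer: 7*√7779495 ≈ 19524.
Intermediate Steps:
u(h) = 33 + h
j = 381202052 (j = (-4908 + 23312)*(20792 + (33 - 112)) = 18404*(20792 - 79) = 18404*20713 = 381202052)
√(-6797 + j) = √(-6797 + 381202052) = √381195255 = 7*√7779495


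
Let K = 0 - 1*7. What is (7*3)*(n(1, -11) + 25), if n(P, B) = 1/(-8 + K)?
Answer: 2618/5 ≈ 523.60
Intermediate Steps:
K = -7 (K = 0 - 7 = -7)
n(P, B) = -1/15 (n(P, B) = 1/(-8 - 7) = 1/(-15) = -1/15)
(7*3)*(n(1, -11) + 25) = (7*3)*(-1/15 + 25) = 21*(374/15) = 2618/5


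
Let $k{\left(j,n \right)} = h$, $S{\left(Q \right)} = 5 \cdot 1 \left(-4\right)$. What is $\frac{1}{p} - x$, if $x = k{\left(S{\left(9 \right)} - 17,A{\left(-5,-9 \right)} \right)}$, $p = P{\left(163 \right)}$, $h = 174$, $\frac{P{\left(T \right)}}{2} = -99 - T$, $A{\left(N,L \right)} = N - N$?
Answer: $- \frac{91177}{524} \approx -174.0$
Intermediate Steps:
$A{\left(N,L \right)} = 0$
$P{\left(T \right)} = -198 - 2 T$ ($P{\left(T \right)} = 2 \left(-99 - T\right) = -198 - 2 T$)
$S{\left(Q \right)} = -20$ ($S{\left(Q \right)} = 5 \left(-4\right) = -20$)
$p = -524$ ($p = -198 - 326 = -524$)
$k{\left(j,n \right)} = 174$
$x = 174$
$\frac{1}{p} - x = \frac{1}{-524} - 174 = - \frac{1}{524} - 174 = - \frac{91177}{524}$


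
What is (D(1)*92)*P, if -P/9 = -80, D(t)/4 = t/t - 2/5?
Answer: 158976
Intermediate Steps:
D(t) = 12/5 (D(t) = 4*(t/t - 2/5) = 4*(1 - 2*⅕) = 4*(1 - ⅖) = 4*(⅗) = 12/5)
P = 720 (P = -9*(-80) = 720)
(D(1)*92)*P = ((12/5)*92)*720 = (1104/5)*720 = 158976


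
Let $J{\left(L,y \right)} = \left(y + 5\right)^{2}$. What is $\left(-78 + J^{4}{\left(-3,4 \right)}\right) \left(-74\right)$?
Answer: $-3185451582$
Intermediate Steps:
$J{\left(L,y \right)} = \left(5 + y\right)^{2}$
$\left(-78 + J^{4}{\left(-3,4 \right)}\right) \left(-74\right) = \left(-78 + \left(\left(5 + 4\right)^{2}\right)^{4}\right) \left(-74\right) = \left(-78 + \left(9^{2}\right)^{4}\right) \left(-74\right) = \left(-78 + 81^{4}\right) \left(-74\right) = \left(-78 + 43046721\right) \left(-74\right) = 43046643 \left(-74\right) = -3185451582$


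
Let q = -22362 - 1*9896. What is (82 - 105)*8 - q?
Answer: 32074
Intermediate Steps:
q = -32258 (q = -22362 - 9896 = -32258)
(82 - 105)*8 - q = (82 - 105)*8 - 1*(-32258) = -23*8 + 32258 = -184 + 32258 = 32074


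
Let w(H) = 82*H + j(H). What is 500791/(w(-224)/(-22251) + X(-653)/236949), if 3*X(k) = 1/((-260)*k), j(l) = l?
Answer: 448278033878579860020/747941309089657 ≈ 5.9935e+5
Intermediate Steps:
w(H) = 83*H (w(H) = 82*H + H = 83*H)
X(k) = -1/(780*k) (X(k) = (1/((-260)*k))/3 = (-1/(260*k))/3 = -1/(780*k))
500791/(w(-224)/(-22251) + X(-653)/236949) = 500791/((83*(-224))/(-22251) - 1/780/(-653)/236949) = 500791/(-18592*(-1/22251) - 1/780*(-1/653)*(1/236949)) = 500791/(18592/22251 + (1/509340)*(1/236949)) = 500791/(18592/22251 + 1/120687603660) = 500791/(747941309089657/895139956346220) = 500791*(895139956346220/747941309089657) = 448278033878579860020/747941309089657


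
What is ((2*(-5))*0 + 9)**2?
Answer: 81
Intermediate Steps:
((2*(-5))*0 + 9)**2 = (-10*0 + 9)**2 = (0 + 9)**2 = 9**2 = 81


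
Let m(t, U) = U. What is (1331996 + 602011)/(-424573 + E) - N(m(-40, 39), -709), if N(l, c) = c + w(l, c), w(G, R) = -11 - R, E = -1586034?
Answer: 20182670/2010607 ≈ 10.038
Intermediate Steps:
N(l, c) = -11 (N(l, c) = c + (-11 - c) = -11)
(1331996 + 602011)/(-424573 + E) - N(m(-40, 39), -709) = (1331996 + 602011)/(-424573 - 1586034) - 1*(-11) = 1934007/(-2010607) + 11 = 1934007*(-1/2010607) + 11 = -1934007/2010607 + 11 = 20182670/2010607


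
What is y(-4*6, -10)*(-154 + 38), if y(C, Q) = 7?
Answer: -812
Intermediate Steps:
y(-4*6, -10)*(-154 + 38) = 7*(-154 + 38) = 7*(-116) = -812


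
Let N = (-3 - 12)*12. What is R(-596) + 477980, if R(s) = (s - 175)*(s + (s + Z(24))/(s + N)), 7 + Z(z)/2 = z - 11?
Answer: 90880829/97 ≈ 9.3692e+5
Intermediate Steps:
Z(z) = -36 + 2*z (Z(z) = -14 + 2*(z - 11) = -14 + 2*(-11 + z) = -14 + (-22 + 2*z) = -36 + 2*z)
N = -180 (N = -15*12 = -180)
R(s) = (-175 + s)*(s + (12 + s)/(-180 + s)) (R(s) = (s - 175)*(s + (s + (-36 + 2*24))/(s - 180)) = (-175 + s)*(s + (s + (-36 + 48))/(-180 + s)) = (-175 + s)*(s + (s + 12)/(-180 + s)) = (-175 + s)*(s + (12 + s)/(-180 + s)))
R(-596) + 477980 = (-2100 + (-596)**3 - 354*(-596)**2 + 31337*(-596))/(-180 - 596) + 477980 = (-2100 - 211708736 - 354*355216 - 18676852)/(-776) + 477980 = -(-2100 - 211708736 - 125746464 - 18676852)/776 + 477980 = -1/776*(-356134152) + 477980 = 44516769/97 + 477980 = 90880829/97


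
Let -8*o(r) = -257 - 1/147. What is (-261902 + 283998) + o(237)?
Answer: 6505669/294 ≈ 22128.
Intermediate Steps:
o(r) = 9445/294 (o(r) = -(-257 - 1/147)/8 = -⅛*(-37780/147) = 9445/294)
(-261902 + 283998) + o(237) = (-261902 + 283998) + 9445/294 = 22096 + 9445/294 = 6505669/294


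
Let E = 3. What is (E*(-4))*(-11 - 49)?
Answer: 720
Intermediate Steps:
(E*(-4))*(-11 - 49) = (3*(-4))*(-11 - 49) = -12*(-60) = 720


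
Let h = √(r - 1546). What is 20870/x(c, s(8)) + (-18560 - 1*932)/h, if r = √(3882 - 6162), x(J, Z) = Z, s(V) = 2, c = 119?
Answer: 10435 - 9746*√2/√(-773 + I*√570) ≈ 10427.0 + 495.56*I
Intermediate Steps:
r = 2*I*√570 (r = √(-2280) = 2*I*√570 ≈ 47.749*I)
h = √(-1546 + 2*I*√570) (h = √(2*I*√570 - 1546) = √(-1546 + 2*I*√570) ≈ 0.6071 + 39.324*I)
20870/x(c, s(8)) + (-18560 - 1*932)/h = 20870/2 + (-18560 - 1*932)/(√(-1546 + 2*I*√570)) = 20870*(½) + (-18560 - 932)/√(-1546 + 2*I*√570) = 10435 - 19492/√(-1546 + 2*I*√570)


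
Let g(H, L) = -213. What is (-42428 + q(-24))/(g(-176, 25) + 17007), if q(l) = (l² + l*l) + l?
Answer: -20650/8397 ≈ -2.4592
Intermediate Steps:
q(l) = l + 2*l² (q(l) = (l² + l²) + l = 2*l² + l = l + 2*l²)
(-42428 + q(-24))/(g(-176, 25) + 17007) = (-42428 - 24*(1 + 2*(-24)))/(-213 + 17007) = (-42428 - 24*(1 - 48))/16794 = (-42428 - 24*(-47))*(1/16794) = (-42428 + 1128)*(1/16794) = -41300*1/16794 = -20650/8397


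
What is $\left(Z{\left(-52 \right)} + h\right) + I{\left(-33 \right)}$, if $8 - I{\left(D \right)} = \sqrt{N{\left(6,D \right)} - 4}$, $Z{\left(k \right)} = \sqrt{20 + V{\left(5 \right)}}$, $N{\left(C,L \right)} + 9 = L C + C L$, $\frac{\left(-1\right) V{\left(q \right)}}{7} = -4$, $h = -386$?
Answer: $-378 + 4 \sqrt{3} - i \sqrt{409} \approx -371.07 - 20.224 i$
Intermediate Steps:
$V{\left(q \right)} = 28$ ($V{\left(q \right)} = \left(-7\right) \left(-4\right) = 28$)
$N{\left(C,L \right)} = -9 + 2 C L$ ($N{\left(C,L \right)} = -9 + \left(L C + C L\right) = -9 + \left(C L + C L\right) = -9 + 2 C L$)
$Z{\left(k \right)} = 4 \sqrt{3}$ ($Z{\left(k \right)} = \sqrt{20 + 28} = \sqrt{48} = 4 \sqrt{3}$)
$I{\left(D \right)} = 8 - \sqrt{-13 + 12 D}$ ($I{\left(D \right)} = 8 - \sqrt{\left(-9 + 2 \cdot 6 D\right) - 4} = 8 - \sqrt{\left(-9 + 12 D\right) - 4} = 8 - \sqrt{-13 + 12 D}$)
$\left(Z{\left(-52 \right)} + h\right) + I{\left(-33 \right)} = \left(4 \sqrt{3} - 386\right) + \left(8 - \sqrt{-13 + 12 \left(-33\right)}\right) = \left(-386 + 4 \sqrt{3}\right) + \left(8 - \sqrt{-13 - 396}\right) = \left(-386 + 4 \sqrt{3}\right) + \left(8 - \sqrt{-409}\right) = \left(-386 + 4 \sqrt{3}\right) + \left(8 - i \sqrt{409}\right) = -378 + 4 \sqrt{3} - i \sqrt{409}$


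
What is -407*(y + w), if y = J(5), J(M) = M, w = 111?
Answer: -47212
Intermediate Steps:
y = 5
-407*(y + w) = -407*(5 + 111) = -407*116 = -47212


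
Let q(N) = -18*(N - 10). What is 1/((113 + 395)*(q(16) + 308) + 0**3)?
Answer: 1/101600 ≈ 9.8425e-6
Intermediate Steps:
q(N) = 180 - 18*N (q(N) = -18*(-10 + N) = 180 - 18*N)
1/((113 + 395)*(q(16) + 308) + 0**3) = 1/((113 + 395)*((180 - 18*16) + 308) + 0**3) = 1/(508*((180 - 288) + 308) + 0) = 1/(508*(-108 + 308) + 0) = 1/(508*200 + 0) = 1/(101600 + 0) = 1/101600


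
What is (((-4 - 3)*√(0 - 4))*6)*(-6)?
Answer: 504*I ≈ 504.0*I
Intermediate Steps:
(((-4 - 3)*√(0 - 4))*6)*(-6) = (-14*I*6)*(-6) = -84*I*(-6) = 504*I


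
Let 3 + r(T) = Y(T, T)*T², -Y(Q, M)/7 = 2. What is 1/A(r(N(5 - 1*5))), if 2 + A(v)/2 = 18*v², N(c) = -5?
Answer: 1/4485920 ≈ 2.2292e-7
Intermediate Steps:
Y(Q, M) = -14 (Y(Q, M) = -7*2 = -14)
r(T) = -3 - 14*T²
A(v) = -4 + 36*v² (A(v) = -4 + 2*(18*v²) = -4 + 36*v²)
1/A(r(N(5 - 1*5))) = 1/(-4 + 36*(-3 - 14*(-5)²)²) = 1/(-4 + 36*(-3 - 14*25)²) = 1/(-4 + 36*(-3 - 350)²) = 1/(-4 + 36*(-353)²) = 1/(-4 + 36*124609) = 1/(-4 + 4485924) = 1/4485920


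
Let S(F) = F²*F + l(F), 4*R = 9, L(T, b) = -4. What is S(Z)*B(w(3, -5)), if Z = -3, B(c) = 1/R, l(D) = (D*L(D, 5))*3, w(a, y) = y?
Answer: 4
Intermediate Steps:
R = 9/4 (R = (¼)*9 = 9/4 ≈ 2.2500)
l(D) = -12*D (l(D) = (D*(-4))*3 = -4*D*3 = -12*D)
B(c) = 4/9 (B(c) = 1/(9/4) = 4/9)
S(F) = F³ - 12*F (S(F) = F²*F - 12*F = F³ - 12*F)
S(Z)*B(w(3, -5)) = -3*(-12 + (-3)²)*(4/9) = -3*(-12 + 9)*(4/9) = -3*(-3)*(4/9) = 9*(4/9) = 4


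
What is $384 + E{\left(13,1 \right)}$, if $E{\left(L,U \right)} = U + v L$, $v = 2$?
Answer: $411$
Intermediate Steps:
$E{\left(L,U \right)} = U + 2 L$
$384 + E{\left(13,1 \right)} = 384 + \left(1 + 2 \cdot 13\right) = 384 + \left(1 + 26\right) = 384 + 27 = 411$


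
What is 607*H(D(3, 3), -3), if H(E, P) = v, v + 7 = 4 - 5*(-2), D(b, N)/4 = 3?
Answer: 4249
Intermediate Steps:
D(b, N) = 12 (D(b, N) = 4*3 = 12)
v = 7 (v = -7 + (4 - 5*(-2)) = -7 + (4 + 10) = -7 + 14 = 7)
H(E, P) = 7
607*H(D(3, 3), -3) = 607*7 = 4249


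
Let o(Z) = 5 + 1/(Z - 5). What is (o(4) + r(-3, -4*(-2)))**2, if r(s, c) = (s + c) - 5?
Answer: 16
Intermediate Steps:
o(Z) = 5 + 1/(-5 + Z)
r(s, c) = -5 + c + s (r(s, c) = (c + s) - 5 = -5 + c + s)
(o(4) + r(-3, -4*(-2)))**2 = ((-24 + 5*4)/(-5 + 4) + (-5 - 4*(-2) - 3))**2 = ((-24 + 20)/(-1) + (-5 + 8 - 3))**2 = (-1*(-4) + 0)**2 = (4 + 0)**2 = 4**2 = 16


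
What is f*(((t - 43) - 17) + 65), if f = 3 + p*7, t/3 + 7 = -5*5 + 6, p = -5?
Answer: 2336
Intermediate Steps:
t = -78 (t = -21 + 3*(-5*5 + 6) = -21 + 3*(-25 + 6) = -21 + 3*(-19) = -21 - 57 = -78)
f = -32 (f = 3 - 5*7 = 3 - 35 = -32)
f*(((t - 43) - 17) + 65) = -32*(((-78 - 43) - 17) + 65) = -32*((-121 - 17) + 65) = -32*(-138 + 65) = -32*(-73) = 2336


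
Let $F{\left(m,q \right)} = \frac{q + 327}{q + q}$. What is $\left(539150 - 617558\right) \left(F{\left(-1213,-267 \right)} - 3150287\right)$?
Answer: $\frac{21983686359624}{89} \approx 2.4701 \cdot 10^{11}$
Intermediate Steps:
$F{\left(m,q \right)} = \frac{327 + q}{2 q}$
$\left(539150 - 617558\right) \left(F{\left(-1213,-267 \right)} - 3150287\right) = \left(539150 - 617558\right) \left(\frac{327 - 267}{2 \left(-267\right)} - 3150287\right) = \left(539150 - 617558\right) \left(\frac{1}{2} \left(- \frac{1}{267}\right) 60 - 3150287\right) = - 78408 \left(- \frac{10}{89} - 3150287\right) = \left(-78408\right) \left(- \frac{280375553}{89}\right) = \frac{21983686359624}{89}$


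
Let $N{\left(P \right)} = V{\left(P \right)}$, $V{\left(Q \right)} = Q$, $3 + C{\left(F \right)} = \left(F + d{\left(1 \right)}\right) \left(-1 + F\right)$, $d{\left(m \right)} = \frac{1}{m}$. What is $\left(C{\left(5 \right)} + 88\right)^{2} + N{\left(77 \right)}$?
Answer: $11958$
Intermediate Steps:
$C{\left(F \right)} = -3 + \left(1 + F\right) \left(-1 + F\right)$ ($C{\left(F \right)} = -3 + \left(F + 1^{-1}\right) \left(-1 + F\right) = -3 + \left(F + 1\right) \left(-1 + F\right) = -3 + \left(1 + F\right) \left(-1 + F\right)$)
$N{\left(P \right)} = P$
$\left(C{\left(5 \right)} + 88\right)^{2} + N{\left(77 \right)} = \left(\left(-4 + 5^{2}\right) + 88\right)^{2} + 77 = \left(\left(-4 + 25\right) + 88\right)^{2} + 77 = \left(21 + 88\right)^{2} + 77 = 109^{2} + 77 = 11881 + 77 = 11958$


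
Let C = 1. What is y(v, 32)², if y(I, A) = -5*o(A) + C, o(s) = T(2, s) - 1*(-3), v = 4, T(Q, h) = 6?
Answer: 1936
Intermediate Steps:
o(s) = 9 (o(s) = 6 - 1*(-3) = 6 + 3 = 9)
y(I, A) = -44 (y(I, A) = -5*9 + 1 = -45 + 1 = -44)
y(v, 32)² = (-44)² = 1936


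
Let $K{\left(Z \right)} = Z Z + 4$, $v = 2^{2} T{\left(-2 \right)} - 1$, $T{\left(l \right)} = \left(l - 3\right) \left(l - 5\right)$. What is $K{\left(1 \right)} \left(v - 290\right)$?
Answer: $-755$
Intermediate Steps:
$T{\left(l \right)} = \left(-5 + l\right) \left(-3 + l\right)$ ($T{\left(l \right)} = \left(-3 + l\right) \left(-5 + l\right) = \left(-5 + l\right) \left(-3 + l\right)$)
$v = 139$ ($v = 2^{2} \left(15 + \left(-2\right)^{2} - -16\right) - 1 = 4 \left(15 + 4 + 16\right) - 1 = 4 \cdot 35 - 1 = 140 - 1 = 139$)
$K{\left(Z \right)} = 4 + Z^{2}$ ($K{\left(Z \right)} = Z^{2} + 4 = 4 + Z^{2}$)
$K{\left(1 \right)} \left(v - 290\right) = \left(4 + 1^{2}\right) \left(139 - 290\right) = \left(4 + 1\right) \left(139 - 290\right) = 5 \left(-151\right) = -755$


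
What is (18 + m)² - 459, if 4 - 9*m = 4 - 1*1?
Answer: -10610/81 ≈ -130.99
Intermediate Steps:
m = ⅑ (m = 4/9 - (4 - 1*1)/9 = 4/9 - (4 - 1)/9 = 4/9 - ⅑*3 = 4/9 - ⅓ = ⅑ ≈ 0.11111)
(18 + m)² - 459 = (18 + ⅑)² - 459 = (163/9)² - 459 = 26569/81 - 459 = -10610/81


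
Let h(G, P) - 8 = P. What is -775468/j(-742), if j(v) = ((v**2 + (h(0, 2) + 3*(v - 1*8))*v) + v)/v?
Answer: 775468/2981 ≈ 260.14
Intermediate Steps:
h(G, P) = 8 + P
j(v) = (v + v**2 + v*(-14 + 3*v))/v (j(v) = ((v**2 + ((8 + 2) + 3*(v - 1*8))*v) + v)/v = ((v**2 + (10 + 3*(v - 8))*v) + v)/v = ((v**2 + (10 + 3*(-8 + v))*v) + v)/v = ((v**2 + (10 + (-24 + 3*v))*v) + v)/v = ((v**2 + (-14 + 3*v)*v) + v)/v = ((v**2 + v*(-14 + 3*v)) + v)/v = (v + v**2 + v*(-14 + 3*v))/v)
-775468/j(-742) = -775468/(-13 + 4*(-742)) = -775468/(-13 - 2968) = -775468/(-2981) = -775468*(-1/2981) = 775468/2981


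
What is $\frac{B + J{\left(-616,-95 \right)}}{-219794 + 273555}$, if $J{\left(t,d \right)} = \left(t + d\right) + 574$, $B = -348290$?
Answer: $- \frac{348427}{53761} \approx -6.481$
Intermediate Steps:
$J{\left(t,d \right)} = 574 + d + t$ ($J{\left(t,d \right)} = \left(d + t\right) + 574 = 574 + d + t$)
$\frac{B + J{\left(-616,-95 \right)}}{-219794 + 273555} = \frac{-348290 - 137}{-219794 + 273555} = \frac{-348290 - 137}{53761} = \left(-348427\right) \frac{1}{53761} = - \frac{348427}{53761}$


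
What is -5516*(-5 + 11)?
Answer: -33096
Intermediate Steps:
-5516*(-5 + 11) = -5516*6 = -1379*24 = -33096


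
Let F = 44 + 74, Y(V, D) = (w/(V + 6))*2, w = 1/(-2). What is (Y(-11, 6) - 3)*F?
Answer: -1652/5 ≈ -330.40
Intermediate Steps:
w = -½ ≈ -0.50000
Y(V, D) = -1/(6 + V) (Y(V, D) = (-½/(V + 6))*2 = (-½/(6 + V))*2 = -1/(2*(6 + V))*2 = -1/(6 + V))
F = 118
(Y(-11, 6) - 3)*F = (-1/(6 - 11) - 3)*118 = (-1/(-5) - 3)*118 = (-1*(-⅕) - 3)*118 = (⅕ - 3)*118 = -14/5*118 = -1652/5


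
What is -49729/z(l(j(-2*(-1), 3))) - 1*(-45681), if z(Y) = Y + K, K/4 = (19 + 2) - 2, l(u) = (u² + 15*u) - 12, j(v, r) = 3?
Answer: 5340629/118 ≈ 45260.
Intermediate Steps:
l(u) = -12 + u² + 15*u
K = 76 (K = 4*((19 + 2) - 2) = 4*(21 - 2) = 4*19 = 76)
z(Y) = 76 + Y (z(Y) = Y + 76 = 76 + Y)
-49729/z(l(j(-2*(-1), 3))) - 1*(-45681) = -49729/(76 + (-12 + 3² + 15*3)) - 1*(-45681) = -49729/(76 + (-12 + 9 + 45)) + 45681 = -49729/(76 + 42) + 45681 = -49729/118 + 45681 = 5340629/118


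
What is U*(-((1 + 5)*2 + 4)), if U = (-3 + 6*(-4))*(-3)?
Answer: -1296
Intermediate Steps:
U = 81 (U = (-3 - 24)*(-3) = -27*(-3) = 81)
U*(-((1 + 5)*2 + 4)) = 81*(-((1 + 5)*2 + 4)) = 81*(-(6*2 + 4)) = 81*(-(12 + 4)) = 81*(-1*16) = 81*(-16) = -1296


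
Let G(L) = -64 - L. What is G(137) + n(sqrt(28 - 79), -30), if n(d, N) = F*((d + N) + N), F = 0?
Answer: -201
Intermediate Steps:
n(d, N) = 0 (n(d, N) = 0*((d + N) + N) = 0*((N + d) + N) = 0*(d + 2*N) = 0)
G(137) + n(sqrt(28 - 79), -30) = (-64 - 1*137) + 0 = (-64 - 137) + 0 = -201 + 0 = -201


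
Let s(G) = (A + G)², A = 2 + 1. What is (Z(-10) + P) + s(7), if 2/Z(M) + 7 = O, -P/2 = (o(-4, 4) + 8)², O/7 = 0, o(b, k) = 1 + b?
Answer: 348/7 ≈ 49.714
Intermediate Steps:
A = 3
O = 0 (O = 7*0 = 0)
s(G) = (3 + G)²
P = -50 (P = -2*((1 - 4) + 8)² = -2*(-3 + 8)² = -2*5² = -2*25 = -50)
Z(M) = -2/7 (Z(M) = 2/(-7 + 0) = 2/(-7) = 2*(-⅐) = -2/7)
(Z(-10) + P) + s(7) = (-2/7 - 50) + (3 + 7)² = -352/7 + 10² = -352/7 + 100 = 348/7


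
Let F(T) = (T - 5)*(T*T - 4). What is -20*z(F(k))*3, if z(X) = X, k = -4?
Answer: 6480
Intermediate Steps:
F(T) = (-5 + T)*(-4 + T²) (F(T) = (-5 + T)*(T² - 4) = (-5 + T)*(-4 + T²))
-20*z(F(k))*3 = -20*(20 + (-4)³ - 5*(-4)² - 4*(-4))*3 = -20*(20 - 64 - 5*16 + 16)*3 = -20*(20 - 64 - 80 + 16)*3 = -20*(-108)*3 = 2160*3 = 6480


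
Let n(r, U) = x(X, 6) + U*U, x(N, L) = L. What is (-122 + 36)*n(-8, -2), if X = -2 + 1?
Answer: -860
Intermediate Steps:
X = -1
n(r, U) = 6 + U² (n(r, U) = 6 + U*U = 6 + U²)
(-122 + 36)*n(-8, -2) = (-122 + 36)*(6 + (-2)²) = -86*(6 + 4) = -86*10 = -860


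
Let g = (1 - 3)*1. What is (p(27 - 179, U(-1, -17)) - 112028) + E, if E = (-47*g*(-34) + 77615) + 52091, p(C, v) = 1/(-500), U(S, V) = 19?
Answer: 7240999/500 ≈ 14482.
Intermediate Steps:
g = -2 (g = -2*1 = -2)
p(C, v) = -1/500
E = 126510 (E = (-47*(-2)*(-34) + 77615) + 52091 = (94*(-34) + 77615) + 52091 = (-3196 + 77615) + 52091 = 74419 + 52091 = 126510)
(p(27 - 179, U(-1, -17)) - 112028) + E = (-1/500 - 112028) + 126510 = -56014001/500 + 126510 = 7240999/500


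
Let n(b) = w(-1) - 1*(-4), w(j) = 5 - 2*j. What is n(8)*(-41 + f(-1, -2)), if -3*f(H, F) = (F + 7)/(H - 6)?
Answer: -9416/21 ≈ -448.38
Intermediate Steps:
n(b) = 11 (n(b) = (5 - 2*(-1)) - 1*(-4) = (5 + 2) + 4 = 7 + 4 = 11)
f(H, F) = -(7 + F)/(3*(-6 + H)) (f(H, F) = -(F + 7)/(3*(H - 6)) = -(7 + F)/(3*(-6 + H)))
n(8)*(-41 + f(-1, -2)) = 11*(-41 + (-7 - 1*(-2))/(3*(-6 - 1))) = 11*(-41 + (⅓)*(-7 + 2)/(-7)) = 11*(-41 + (⅓)*(-⅐)*(-5)) = 11*(-41 + 5/21) = 11*(-856/21) = -9416/21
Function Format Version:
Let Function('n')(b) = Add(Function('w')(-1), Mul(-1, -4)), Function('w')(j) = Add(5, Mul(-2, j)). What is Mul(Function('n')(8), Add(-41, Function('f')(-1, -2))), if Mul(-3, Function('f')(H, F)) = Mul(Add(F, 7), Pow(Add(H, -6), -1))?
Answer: Rational(-9416, 21) ≈ -448.38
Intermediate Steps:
Function('n')(b) = 11 (Function('n')(b) = Add(Add(5, Mul(-2, -1)), Mul(-1, -4)) = Add(Add(5, 2), 4) = Add(7, 4) = 11)
Function('f')(H, F) = Mul(Rational(-1, 3), Pow(Add(-6, H), -1), Add(7, F)) (Function('f')(H, F) = Mul(Rational(-1, 3), Mul(Add(F, 7), Pow(Add(H, -6), -1))) = Mul(Rational(-1, 3), Mul(Add(7, F), Pow(Add(-6, H), -1))) = Mul(Rational(-1, 3), Mul(Pow(Add(-6, H), -1), Add(7, F))) = Mul(Rational(-1, 3), Pow(Add(-6, H), -1), Add(7, F)))
Mul(Function('n')(8), Add(-41, Function('f')(-1, -2))) = Mul(11, Add(-41, Mul(Rational(1, 3), Pow(Add(-6, -1), -1), Add(-7, Mul(-1, -2))))) = Mul(11, Add(-41, Mul(Rational(1, 3), Pow(-7, -1), Add(-7, 2)))) = Mul(11, Add(-41, Mul(Rational(1, 3), Rational(-1, 7), -5))) = Mul(11, Add(-41, Rational(5, 21))) = Mul(11, Rational(-856, 21)) = Rational(-9416, 21)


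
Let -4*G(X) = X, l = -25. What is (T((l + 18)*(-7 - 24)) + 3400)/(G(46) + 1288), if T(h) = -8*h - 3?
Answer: 3322/2553 ≈ 1.3012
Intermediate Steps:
G(X) = -X/4
T(h) = -3 - 8*h
(T((l + 18)*(-7 - 24)) + 3400)/(G(46) + 1288) = ((-3 - 8*(-25 + 18)*(-7 - 24)) + 3400)/(-¼*46 + 1288) = ((-3 - (-56)*(-31)) + 3400)/(-23/2 + 1288) = ((-3 - 8*217) + 3400)/(2553/2) = ((-3 - 1736) + 3400)*(2/2553) = (-1739 + 3400)*(2/2553) = 1661*(2/2553) = 3322/2553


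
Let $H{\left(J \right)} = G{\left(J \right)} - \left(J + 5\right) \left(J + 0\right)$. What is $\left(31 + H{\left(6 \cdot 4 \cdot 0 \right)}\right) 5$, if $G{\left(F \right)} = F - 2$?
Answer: $145$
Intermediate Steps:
$G{\left(F \right)} = -2 + F$ ($G{\left(F \right)} = F - 2 = -2 + F$)
$H{\left(J \right)} = -2 + J - J \left(5 + J\right)$ ($H{\left(J \right)} = \left(-2 + J\right) - \left(J + 5\right) \left(J + 0\right) = \left(-2 + J\right) - \left(5 + J\right) J = \left(-2 + J\right) - J \left(5 + J\right) = -2 + J - J \left(5 + J\right)$)
$\left(31 + H{\left(6 \cdot 4 \cdot 0 \right)}\right) 5 = \left(31 - \left(2 + \left(6 \cdot 4 \cdot 0\right)^{2} + 4 \cdot 6 \cdot 4 \cdot 0\right)\right) 5 = \left(31 - \left(2 + \left(24 \cdot 0\right)^{2} + 4 \cdot 24 \cdot 0\right)\right) 5 = \left(31 - 2\right) 5 = 29 \cdot 5 = 145$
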